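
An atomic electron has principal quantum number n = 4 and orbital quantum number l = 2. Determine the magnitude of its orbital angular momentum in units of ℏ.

|L| = √6 ℏ ≈ 2.449ℏ

|L| = ℏ√(l(l+1)) = ℏ√(2·3) = √6 ℏ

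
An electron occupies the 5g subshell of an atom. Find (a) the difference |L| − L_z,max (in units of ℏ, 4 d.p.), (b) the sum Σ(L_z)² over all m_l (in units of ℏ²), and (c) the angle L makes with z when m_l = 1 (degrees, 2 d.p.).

|L|−L_z,max ≈ 0.4721ℏ; Σ(L_z)² = 60 ℏ²; θ(m_l=1) ≈ 77.08°

The 5g subshell has l = 4.
|L| − L_z,max = (2√5 − 4)ℏ ≈ 0.4721ℏ.
Σ m_l² = 60, so Σ(L_z)² = 60 ℏ².
For m_l = 1: cos θ = 1/√20, θ ≈ 77.08°.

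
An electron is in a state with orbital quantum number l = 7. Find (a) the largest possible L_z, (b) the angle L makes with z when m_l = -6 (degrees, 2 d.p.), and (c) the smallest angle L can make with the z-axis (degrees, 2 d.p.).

L_z,max = lℏ = 7ℏ.
For m_l = -6: cos θ = -6/√56, θ ≈ 143.30°.
cos θ_min = 7/√56, so θ_min ≈ 20.70°.

L_z,max = 7ℏ; θ(m_l=-6) ≈ 143.30°; θ_min ≈ 20.70°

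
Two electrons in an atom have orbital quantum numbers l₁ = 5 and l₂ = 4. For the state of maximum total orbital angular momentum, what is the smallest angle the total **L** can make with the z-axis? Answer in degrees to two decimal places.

Angular momentum addition gives L = |l₁ − l₂|, …, l₁ + l₂.
L ∈ {1, 2, 3, 4, 5, 6, 7, 8, 9}.
The maximum is L = 9, with |L_tot| = ℏ√(9·10) = 3√10 ℏ.
The minimum angle with z is arccos(9/√90) ≈ 18.43°.

θ_min ≈ 18.43°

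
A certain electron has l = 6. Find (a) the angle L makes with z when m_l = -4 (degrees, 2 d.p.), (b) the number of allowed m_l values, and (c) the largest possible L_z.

θ(m_l=-4) ≈ 128.11°; 13 values; L_z,max = 6ℏ

For m_l = -4: cos θ = -4/√42, θ ≈ 128.11°.
There are 2l+1 = 13 values of m_l.
L_z,max = lℏ = 6ℏ.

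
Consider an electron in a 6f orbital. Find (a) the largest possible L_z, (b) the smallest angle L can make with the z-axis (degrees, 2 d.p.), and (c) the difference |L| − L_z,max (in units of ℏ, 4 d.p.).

The 6f subshell has l = 3.
L_z,max = lℏ = 3ℏ.
cos θ_min = 3/√12, so θ_min ≈ 30.00°.
|L| − L_z,max = (2√3 − 3)ℏ ≈ 0.4641ℏ.

L_z,max = 3ℏ; θ_min ≈ 30.00°; |L|−L_z,max ≈ 0.4641ℏ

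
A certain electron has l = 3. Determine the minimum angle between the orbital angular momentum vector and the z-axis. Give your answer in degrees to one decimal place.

|L|² = l(l+1)ℏ² = 12ℏ², so |L| = 2√3 ℏ.
The smallest angle corresponds to the largest L_z, i.e. m_l = l = 3, giving L_z = 3ℏ.
cos θ_min = 3/√12, so θ_min ≈ 30.0°.

θ_min ≈ 30.0°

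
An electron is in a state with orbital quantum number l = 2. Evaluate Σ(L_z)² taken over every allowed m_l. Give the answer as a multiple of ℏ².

Σ(L_z)² = 10 ℏ²

m_l ∈ {-2, -1, 0, 1, 2}.
Σ m_l² = l(l+1)(2l+1)/3 = 2·3·5/3 = 10.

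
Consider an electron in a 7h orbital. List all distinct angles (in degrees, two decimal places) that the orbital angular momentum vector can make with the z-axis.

7h means n = 7, l = 5.
|L|² = l(l+1)ℏ² = 30ℏ², so |L| = √30 ℏ.
cos θ = m_l/√30 for each m_l ∈ {-5, -4, -3, -2, -1, 0, 1, 2, 3, 4, 5}.

θ ∈ {24.09°, 43.09°, 56.79°, 68.58°, 79.48°, 90.00°, 100.52°, 111.42°, 123.21°, 136.91°, 155.91°}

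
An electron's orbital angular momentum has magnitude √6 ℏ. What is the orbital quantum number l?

l = 2

Since |L|² = l(l+1)ℏ², l(l+1) = 6.
l² + l − 6 = 0 ⇒ l = 2.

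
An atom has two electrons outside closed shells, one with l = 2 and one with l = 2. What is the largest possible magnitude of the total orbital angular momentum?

|L_tot|_max = 2√5 ℏ ≈ 4.472ℏ

By the triangle rule, |l₁ − l₂| ≤ L ≤ l₁ + l₂.
Allowed values: L = 0, 1, 2, 3, 4.
The largest magnitude corresponds to L = 4: |L_tot| = ℏ√(4·5) = 2√5 ℏ.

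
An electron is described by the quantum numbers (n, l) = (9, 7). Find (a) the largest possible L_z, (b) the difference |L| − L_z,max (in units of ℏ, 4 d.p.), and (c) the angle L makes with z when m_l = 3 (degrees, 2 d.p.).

L_z,max = lℏ = 7ℏ.
|L| − L_z,max = (2√14 − 7)ℏ ≈ 0.4833ℏ.
For m_l = 3: cos θ = 3/√56, θ ≈ 66.37°.

L_z,max = 7ℏ; |L|−L_z,max ≈ 0.4833ℏ; θ(m_l=3) ≈ 66.37°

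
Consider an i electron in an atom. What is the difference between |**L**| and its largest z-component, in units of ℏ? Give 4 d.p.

|L| − L_z,max ≈ 0.4807ℏ

I corresponds to l = 6.
|L| = √42 ℏ ≈ 6.4807ℏ, while L_z,max = lℏ = 6ℏ.
The difference is (√42 − 6)ℏ ≈ 0.4807ℏ.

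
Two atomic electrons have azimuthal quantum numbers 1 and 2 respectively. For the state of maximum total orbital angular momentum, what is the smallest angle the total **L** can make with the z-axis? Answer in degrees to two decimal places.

L runs from |1 − 2| = 1 to 1 + 2 = 3.
So L can be 1, 2, 3.
The maximum is L = 3, with |L_tot| = ℏ√(3·4) = 2√3 ℏ.
The minimum angle with z is arccos(3/√12) ≈ 30.00°.

θ_min ≈ 30.00°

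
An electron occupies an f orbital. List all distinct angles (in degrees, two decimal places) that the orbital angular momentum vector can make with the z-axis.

θ ∈ {30.00°, 54.74°, 73.22°, 90.00°, 106.78°, 125.26°, 150.00°}

For an f orbital, l = 3.
|L| = √(l(l+1)) ℏ = 2√3 ℏ.
cos θ = m_l/√12 for each m_l ∈ {-3, -2, -1, 0, 1, 2, 3}.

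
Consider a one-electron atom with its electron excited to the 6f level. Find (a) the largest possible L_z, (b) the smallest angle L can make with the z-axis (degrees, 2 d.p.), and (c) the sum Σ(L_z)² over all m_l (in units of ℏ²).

The 6f level has l = 3.
L_z,max = lℏ = 3ℏ.
cos θ_min = 3/√12, so θ_min ≈ 30.00°.
Σ m_l² = 28, so Σ(L_z)² = 28 ℏ².

L_z,max = 3ℏ; θ_min ≈ 30.00°; Σ(L_z)² = 28 ℏ²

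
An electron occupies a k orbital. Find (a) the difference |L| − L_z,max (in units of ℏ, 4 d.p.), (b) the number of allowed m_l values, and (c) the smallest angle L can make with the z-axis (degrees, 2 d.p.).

A k state has l = 7.
|L| − L_z,max = (2√14 − 7)ℏ ≈ 0.4833ℏ.
There are 2l+1 = 15 values of m_l.
cos θ_min = 7/√56, so θ_min ≈ 20.70°.

|L|−L_z,max ≈ 0.4833ℏ; 15 values; θ_min ≈ 20.70°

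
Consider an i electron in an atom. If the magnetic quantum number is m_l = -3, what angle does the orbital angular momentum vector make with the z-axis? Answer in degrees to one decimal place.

θ ≈ 117.6°

An i state has l = 6.
|L|² = l(l+1)ℏ² = 42ℏ², so |L| = √42 ℏ.
L_z = m_l ℏ = −3ℏ.
cos θ = L_z/|L| = -3/√42, so θ ≈ 117.6°.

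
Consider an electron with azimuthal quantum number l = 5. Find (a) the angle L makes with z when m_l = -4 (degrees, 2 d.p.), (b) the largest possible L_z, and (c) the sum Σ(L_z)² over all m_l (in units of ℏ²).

For m_l = -4: cos θ = -4/√30, θ ≈ 136.91°.
L_z,max = lℏ = 5ℏ.
Σ m_l² = 110, so Σ(L_z)² = 110 ℏ².

θ(m_l=-4) ≈ 136.91°; L_z,max = 5ℏ; Σ(L_z)² = 110 ℏ²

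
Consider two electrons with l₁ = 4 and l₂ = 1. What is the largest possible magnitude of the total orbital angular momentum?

Angular momentum addition gives L = |l₁ − l₂|, …, l₁ + l₂.
L ∈ {3, 4, 5}.
The largest magnitude corresponds to L = 5: |L_tot| = ℏ√(5·6) = √30 ℏ.

|L_tot|_max = √30 ℏ ≈ 5.477ℏ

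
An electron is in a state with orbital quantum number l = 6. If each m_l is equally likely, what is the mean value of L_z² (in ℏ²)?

m_l ∈ {-6, -5, -4, -3, -2, -1, 0, 1, 2, 3, 4, 5, 6}.
Average of L_z² over 13 states: 182/13 ℏ² = 14 ℏ².

⟨L_z²⟩ = 14 ℏ²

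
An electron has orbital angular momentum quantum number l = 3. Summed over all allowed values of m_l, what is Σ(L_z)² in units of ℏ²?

The allowed m_l values are -3, -2, -1, 0, 1, 2, 3.
Σ m_l² = 2·(1 + 4 + 9) = 28.

Σ(L_z)² = 28 ℏ²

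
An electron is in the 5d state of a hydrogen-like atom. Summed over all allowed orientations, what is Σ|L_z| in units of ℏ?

Σ|L_z| = 6 ℏ

The 5d subshell has l = 2.
The allowed m_l values are -2, -1, 0, 1, 2.
Σ|m_l| = l(l+1) = 6.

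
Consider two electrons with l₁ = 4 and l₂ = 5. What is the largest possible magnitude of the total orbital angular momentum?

|L_tot|_max = 3√10 ℏ ≈ 9.487ℏ

The total orbital quantum number L ranges from |l₁ − l₂| to l₁ + l₂ in integer steps.
L ∈ {1, 2, 3, 4, 5, 6, 7, 8, 9}.
The largest magnitude corresponds to L = 9: |L_tot| = ℏ√(9·10) = 3√10 ℏ.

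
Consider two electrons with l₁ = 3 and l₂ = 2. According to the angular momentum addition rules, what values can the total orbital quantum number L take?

The total orbital quantum number L ranges from |l₁ − l₂| to l₁ + l₂ in integer steps.
So L can be 1, 2, 3, 4, 5.

L = 1, 2, 3, 4, 5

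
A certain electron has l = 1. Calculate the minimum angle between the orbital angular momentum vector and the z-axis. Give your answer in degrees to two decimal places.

|L| = √(l(l+1)) ℏ = √2 ℏ.
The smallest angle corresponds to the largest L_z, i.e. m_l = l = 1, giving L_z = 1ℏ.
cos θ_min = 1/√2, so θ_min ≈ 45.00°.

θ_min ≈ 45.00°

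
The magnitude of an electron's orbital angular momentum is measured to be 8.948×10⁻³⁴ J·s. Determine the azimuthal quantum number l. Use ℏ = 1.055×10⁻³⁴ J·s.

In units of ℏ, |L| ≈ 8.482.
(|L|/ℏ)² = l(l+1) ≈ 71.94 ⇒ l = 8.

l = 8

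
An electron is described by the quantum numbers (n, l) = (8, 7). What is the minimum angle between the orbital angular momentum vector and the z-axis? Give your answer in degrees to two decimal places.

|L| = √(l(l+1)) ℏ = 2√14 ℏ.
The smallest angle corresponds to the largest L_z, i.e. m_l = l = 7, giving L_z = 7ℏ.
cos θ_min = 7/√56, so θ_min ≈ 20.70°.

θ_min ≈ 20.70°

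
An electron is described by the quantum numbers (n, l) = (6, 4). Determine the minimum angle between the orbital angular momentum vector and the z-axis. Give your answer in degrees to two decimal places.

|L| = √(l(l+1)) ℏ = 2√5 ℏ.
The smallest angle corresponds to the largest L_z, i.e. m_l = l = 4, giving L_z = 4ℏ.
cos θ_min = 4/√20, so θ_min ≈ 26.57°.

θ_min ≈ 26.57°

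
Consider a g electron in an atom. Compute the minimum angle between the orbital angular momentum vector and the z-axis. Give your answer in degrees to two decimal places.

θ_min ≈ 26.57°

A g state has l = 4.
|L| = ℏ√(l(l+1)) = 2√5 ℏ.
The smallest angle corresponds to the largest L_z, i.e. m_l = l = 4, giving L_z = 4ℏ.
cos θ_min = 4/√20, so θ_min ≈ 26.57°.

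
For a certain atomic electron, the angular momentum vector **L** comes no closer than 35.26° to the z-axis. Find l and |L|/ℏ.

l = 2, |L| = √6 ℏ ≈ 2.449ℏ

cos θ_min = l/√(l(l+1)) = √(l/(l+1)), so l/(l+1) = cos²(35.26°) = 0.6667.
Thus l = 0.6667/(1 − 0.6667) ≈ 2.
Then |L| = ℏ√(2·3) = √6 ℏ.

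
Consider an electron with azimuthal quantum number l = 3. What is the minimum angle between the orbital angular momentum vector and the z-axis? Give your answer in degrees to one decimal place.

θ_min ≈ 30.0°

|L|² = l(l+1)ℏ² = 12ℏ², so |L| = 2√3 ℏ.
The smallest angle corresponds to the largest L_z, i.e. m_l = l = 3, giving L_z = 3ℏ.
cos θ_min = 3/√12, so θ_min ≈ 30.0°.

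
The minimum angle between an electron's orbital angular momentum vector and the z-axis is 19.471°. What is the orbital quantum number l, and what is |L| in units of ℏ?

l = 8, |L| = 6√2 ℏ ≈ 8.485ℏ

At minimum angle, m_l = l, so cos θ = l/√(l(l+1)); cos²θ = l/(l+1) = 0.8889.
Solving: l = 8.
Then |L| = ℏ√(8·9) = 6√2 ℏ.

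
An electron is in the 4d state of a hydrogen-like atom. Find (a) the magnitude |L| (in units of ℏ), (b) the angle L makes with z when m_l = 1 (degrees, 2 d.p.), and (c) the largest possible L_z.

4d means n = 4, l = 2.
|L| = ℏ√(2·3) = √6 ℏ ≈ 2.449ℏ.
For m_l = 1: cos θ = 1/√6, θ ≈ 65.91°.
L_z,max = lℏ = 2ℏ.

|L| = √6 ℏ ≈ 2.449ℏ; θ(m_l=1) ≈ 65.91°; L_z,max = 2ℏ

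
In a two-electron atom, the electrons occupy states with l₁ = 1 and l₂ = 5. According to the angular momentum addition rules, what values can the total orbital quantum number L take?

By the triangle rule, |l₁ − l₂| ≤ L ≤ l₁ + l₂.
Allowed values: L = 4, 5, 6.

L = 4, 5, 6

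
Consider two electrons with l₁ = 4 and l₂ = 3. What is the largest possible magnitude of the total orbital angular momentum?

Angular momentum addition gives L = |l₁ − l₂|, …, l₁ + l₂.
So L can be 1, 2, 3, 4, 5, 6, 7.
The largest magnitude corresponds to L = 7: |L_tot| = ℏ√(7·8) = 2√14 ℏ.

|L_tot|_max = 2√14 ℏ ≈ 7.483ℏ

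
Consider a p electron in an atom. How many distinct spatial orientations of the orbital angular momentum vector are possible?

3

A p state has l = 1.
The number of m_l values is 2l + 1 = 2·1 + 1 = 3.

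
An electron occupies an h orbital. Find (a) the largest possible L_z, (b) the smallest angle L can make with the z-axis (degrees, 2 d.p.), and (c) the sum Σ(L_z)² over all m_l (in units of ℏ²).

For an h orbital, l = 5.
L_z,max = lℏ = 5ℏ.
cos θ_min = 5/√30, so θ_min ≈ 24.09°.
Σ m_l² = 110, so Σ(L_z)² = 110 ℏ².

L_z,max = 5ℏ; θ_min ≈ 24.09°; Σ(L_z)² = 110 ℏ²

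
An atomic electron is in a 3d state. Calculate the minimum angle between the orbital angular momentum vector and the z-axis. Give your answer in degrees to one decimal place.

3d means n = 3, l = 2.
|L|² = l(l+1)ℏ² = 6ℏ², so |L| = √6 ℏ.
The smallest angle corresponds to the largest L_z, i.e. m_l = l = 2, giving L_z = 2ℏ.
cos θ_min = 2/√6, so θ_min ≈ 35.3°.

θ_min ≈ 35.3°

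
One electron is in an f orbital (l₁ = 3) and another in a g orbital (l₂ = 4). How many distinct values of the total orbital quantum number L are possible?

7

The total orbital quantum number L ranges from |l₁ − l₂| to l₁ + l₂ in integer steps.
Allowed values: L = 1, 2, 3, 4, 5, 6, 7.
That is 7 values.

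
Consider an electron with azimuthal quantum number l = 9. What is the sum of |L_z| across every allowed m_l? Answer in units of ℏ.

m_l runs from −9 to 9, i.e. {-9, -8, -7, -6, -5, -4, -3, -2, -1, 0, 1, 2, 3, 4, 5, 6, 7, 8, 9}.
Σ|m_l| = l(l+1) = 90.

Σ|L_z| = 90 ℏ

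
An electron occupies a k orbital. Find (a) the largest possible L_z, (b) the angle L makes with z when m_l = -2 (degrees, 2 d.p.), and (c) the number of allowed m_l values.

For a k orbital, l = 7.
L_z,max = lℏ = 7ℏ.
For m_l = -2: cos θ = -2/√56, θ ≈ 105.50°.
There are 2l+1 = 15 values of m_l.

L_z,max = 7ℏ; θ(m_l=-2) ≈ 105.50°; 15 values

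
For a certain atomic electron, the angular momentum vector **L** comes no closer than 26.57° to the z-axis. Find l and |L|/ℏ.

l = 4, |L| = 2√5 ℏ ≈ 4.472ℏ

cos θ_min = l/√(l(l+1)) = √(l/(l+1)), so l/(l+1) = cos²(26.57°) = 0.7999.
Thus l = 0.7999/(1 − 0.7999) ≈ 4.
Then |L| = ℏ√(4·5) = 2√5 ℏ.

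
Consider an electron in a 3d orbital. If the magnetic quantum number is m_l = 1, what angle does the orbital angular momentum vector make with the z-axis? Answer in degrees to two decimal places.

θ ≈ 65.91°

For 3d, l = 2.
|L|² = l(l+1)ℏ² = 6ℏ², so |L| = √6 ℏ.
L_z = m_l ℏ = 1ℏ.
cos θ = L_z/|L| = 1/√6, so θ ≈ 65.91°.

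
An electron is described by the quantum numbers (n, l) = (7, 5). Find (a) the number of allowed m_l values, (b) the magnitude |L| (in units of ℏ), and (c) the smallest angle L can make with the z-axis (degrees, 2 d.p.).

11 values; |L| = √30 ℏ ≈ 5.477ℏ; θ_min ≈ 24.09°

There are 2l+1 = 11 values of m_l.
|L| = ℏ√(5·6) = √30 ℏ ≈ 5.477ℏ.
cos θ_min = 5/√30, so θ_min ≈ 24.09°.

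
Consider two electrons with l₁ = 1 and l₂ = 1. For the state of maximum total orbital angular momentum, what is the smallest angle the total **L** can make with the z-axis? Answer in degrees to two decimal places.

θ_min ≈ 35.26°

Angular momentum addition gives L = |l₁ − l₂|, …, l₁ + l₂.
Allowed values: L = 0, 1, 2.
The maximum is L = 2, with |L_tot| = ℏ√(2·3) = √6 ℏ.
The minimum angle with z is arccos(2/√6) ≈ 35.26°.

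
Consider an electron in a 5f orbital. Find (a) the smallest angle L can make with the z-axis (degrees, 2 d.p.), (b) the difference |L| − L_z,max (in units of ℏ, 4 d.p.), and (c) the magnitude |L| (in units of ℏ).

5f means n = 5, l = 3.
cos θ_min = 3/√12, so θ_min ≈ 30.00°.
|L| − L_z,max = (2√3 − 3)ℏ ≈ 0.4641ℏ.
|L| = ℏ√(3·4) = 2√3 ℏ ≈ 3.464ℏ.

θ_min ≈ 30.00°; |L|−L_z,max ≈ 0.4641ℏ; |L| = 2√3 ℏ ≈ 3.464ℏ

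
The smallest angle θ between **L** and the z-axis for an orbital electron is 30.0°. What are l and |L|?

l = 3, |L| = 2√3 ℏ ≈ 3.464ℏ

cos²θ_min = l/(l+1) = 0.7500.
l = cos²θ/sin²θ ≈ 3.
Then |L| = ℏ√(3·4) = 2√3 ℏ.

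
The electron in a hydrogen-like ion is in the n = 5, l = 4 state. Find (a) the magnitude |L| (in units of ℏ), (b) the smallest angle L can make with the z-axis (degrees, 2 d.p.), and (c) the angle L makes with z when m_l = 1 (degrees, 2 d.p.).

|L| = ℏ√(4·5) = 2√5 ℏ ≈ 4.472ℏ.
cos θ_min = 4/√20, so θ_min ≈ 26.57°.
For m_l = 1: cos θ = 1/√20, θ ≈ 77.08°.

|L| = 2√5 ℏ ≈ 4.472ℏ; θ_min ≈ 26.57°; θ(m_l=1) ≈ 77.08°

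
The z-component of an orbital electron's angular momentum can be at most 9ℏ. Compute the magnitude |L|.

|L| = 3√10 ℏ ≈ 9.487ℏ

Since max m_l = l, l = 9.
|L| = ℏ√(l(l+1)) = 3√10 ℏ.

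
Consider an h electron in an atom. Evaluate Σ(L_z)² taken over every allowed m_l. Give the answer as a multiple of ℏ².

Σ(L_z)² = 110 ℏ²

An h state has l = 5.
m_l runs from −5 to 5, i.e. {-5, -4, -3, -2, -1, 0, 1, 2, 3, 4, 5}.
Σ m_l² = 2·(1 + 4 + 9 + 16 + 25) = 110.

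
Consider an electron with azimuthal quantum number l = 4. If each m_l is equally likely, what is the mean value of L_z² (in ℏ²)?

m_l runs from −4 to 4, i.e. {-4, -3, -2, -1, 0, 1, 2, 3, 4}.
Average of L_z² over 9 states: 60/9 ℏ² = 6.667 ℏ².

⟨L_z²⟩ = 6.667 ℏ²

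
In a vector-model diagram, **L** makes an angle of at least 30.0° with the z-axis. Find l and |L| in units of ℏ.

cos²θ_min = l/(l+1) = 0.7500.
Thus l = 0.7500/(1 − 0.7500) ≈ 3.
Then |L| = ℏ√(3·4) = 2√3 ℏ.

l = 3, |L| = 2√3 ℏ ≈ 3.464ℏ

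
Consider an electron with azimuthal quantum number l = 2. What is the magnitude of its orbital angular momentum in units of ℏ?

|L| = ℏ√(l(l+1)) = ℏ√(2·3) = √6 ℏ

|L| = √6 ℏ ≈ 2.449ℏ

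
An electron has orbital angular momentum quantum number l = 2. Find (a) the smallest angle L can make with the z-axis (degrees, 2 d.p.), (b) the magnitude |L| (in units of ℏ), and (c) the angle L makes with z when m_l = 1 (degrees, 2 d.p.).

θ_min ≈ 35.26°; |L| = √6 ℏ ≈ 2.449ℏ; θ(m_l=1) ≈ 65.91°

cos θ_min = 2/√6, so θ_min ≈ 35.26°.
|L| = ℏ√(2·3) = √6 ℏ ≈ 2.449ℏ.
For m_l = 1: cos θ = 1/√6, θ ≈ 65.91°.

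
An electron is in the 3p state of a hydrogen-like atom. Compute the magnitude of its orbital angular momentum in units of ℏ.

|L| = √2 ℏ ≈ 1.414ℏ

For 3p, l = 1.
|L| = ℏ√(l(l+1)) = ℏ√(1·2) = √2 ℏ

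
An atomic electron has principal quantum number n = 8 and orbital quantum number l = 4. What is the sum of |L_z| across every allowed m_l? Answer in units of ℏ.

m_l runs from −4 to 4, i.e. {-4, -3, -2, -1, 0, 1, 2, 3, 4}.
Σ|m_l| = 2(1+2+…+4) = 20.

Σ|L_z| = 20 ℏ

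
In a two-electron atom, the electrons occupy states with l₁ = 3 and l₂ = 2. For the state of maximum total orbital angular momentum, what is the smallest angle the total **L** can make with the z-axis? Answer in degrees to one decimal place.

θ_min ≈ 24.1°

By the triangle rule, |l₁ − l₂| ≤ L ≤ l₁ + l₂.
L ∈ {1, 2, 3, 4, 5}.
The maximum is L = 5, with |L_tot| = ℏ√(5·6) = √30 ℏ.
The minimum angle with z is arccos(5/√30) ≈ 24.1°.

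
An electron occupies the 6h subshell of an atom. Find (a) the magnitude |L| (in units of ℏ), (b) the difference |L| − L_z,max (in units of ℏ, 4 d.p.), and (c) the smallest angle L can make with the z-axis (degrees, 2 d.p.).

The 6h subshell has l = 5.
|L| = ℏ√(5·6) = √30 ℏ ≈ 5.477ℏ.
|L| − L_z,max = (√30 − 5)ℏ ≈ 0.4772ℏ.
cos θ_min = 5/√30, so θ_min ≈ 24.09°.

|L| = √30 ℏ ≈ 5.477ℏ; |L|−L_z,max ≈ 0.4772ℏ; θ_min ≈ 24.09°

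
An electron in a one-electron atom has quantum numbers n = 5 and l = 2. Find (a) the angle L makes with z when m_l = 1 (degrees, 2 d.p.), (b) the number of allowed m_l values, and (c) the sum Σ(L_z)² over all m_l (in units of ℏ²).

For m_l = 1: cos θ = 1/√6, θ ≈ 65.91°.
There are 2l+1 = 5 values of m_l.
Σ m_l² = 10, so Σ(L_z)² = 10 ℏ².

θ(m_l=1) ≈ 65.91°; 5 values; Σ(L_z)² = 10 ℏ²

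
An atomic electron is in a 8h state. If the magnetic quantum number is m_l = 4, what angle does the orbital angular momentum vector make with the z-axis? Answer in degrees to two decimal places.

For 8h, l = 5.
|L| = √(l(l+1)) ℏ = √30 ℏ.
L_z = m_l ℏ = 4ℏ.
cos θ = L_z/|L| = 4/√30, so θ ≈ 43.09°.

θ ≈ 43.09°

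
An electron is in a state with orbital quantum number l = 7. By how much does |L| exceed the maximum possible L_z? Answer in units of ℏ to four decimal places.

|L| − L_z,max ≈ 0.4833ℏ

|L| = 2√14 ℏ ≈ 7.4833ℏ, while L_z,max = lℏ = 7ℏ.
The difference is (2√14 − 7)ℏ ≈ 0.4833ℏ.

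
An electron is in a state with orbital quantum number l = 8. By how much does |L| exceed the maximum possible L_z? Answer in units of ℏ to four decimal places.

|L| − L_z,max ≈ 0.4853ℏ

|L| = 6√2 ℏ ≈ 8.4853ℏ, while L_z,max = lℏ = 8ℏ.
The difference is (6√2 − 8)ℏ ≈ 0.4853ℏ.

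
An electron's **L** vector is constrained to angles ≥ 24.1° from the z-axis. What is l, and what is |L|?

cos θ_min = l/√(l(l+1)) = √(l/(l+1)), so l/(l+1) = cos²(24.1°) = 0.8333.
Solving: l = 5.
Then |L| = ℏ√(5·6) = √30 ℏ.

l = 5, |L| = √30 ℏ ≈ 5.477ℏ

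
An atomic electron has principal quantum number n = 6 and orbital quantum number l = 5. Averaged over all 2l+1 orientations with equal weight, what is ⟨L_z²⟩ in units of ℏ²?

⟨L_z²⟩ = 10 ℏ²

m_l ∈ {-5, -4, -3, -2, -1, 0, 1, 2, 3, 4, 5}.
⟨L_z²⟩ = ℏ²·l(l+1)/3 = 10ℏ².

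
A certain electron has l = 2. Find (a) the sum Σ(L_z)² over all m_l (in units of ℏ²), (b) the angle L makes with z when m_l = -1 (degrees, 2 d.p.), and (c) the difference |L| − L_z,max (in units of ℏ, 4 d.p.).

Σ m_l² = 10, so Σ(L_z)² = 10 ℏ².
For m_l = -1: cos θ = -1/√6, θ ≈ 114.09°.
|L| − L_z,max = (√6 − 2)ℏ ≈ 0.4495ℏ.

Σ(L_z)² = 10 ℏ²; θ(m_l=-1) ≈ 114.09°; |L|−L_z,max ≈ 0.4495ℏ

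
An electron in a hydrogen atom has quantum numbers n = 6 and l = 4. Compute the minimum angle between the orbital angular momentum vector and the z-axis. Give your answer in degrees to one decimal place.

θ_min ≈ 26.6°

|L| = √(l(l+1)) ℏ = 2√5 ℏ.
The smallest angle corresponds to the largest L_z, i.e. m_l = l = 4, giving L_z = 4ℏ.
cos θ_min = 4/√20, so θ_min ≈ 26.6°.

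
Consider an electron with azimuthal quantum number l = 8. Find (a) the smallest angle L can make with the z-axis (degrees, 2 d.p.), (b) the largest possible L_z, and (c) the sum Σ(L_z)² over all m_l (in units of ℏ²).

cos θ_min = 8/√72, so θ_min ≈ 19.47°.
L_z,max = lℏ = 8ℏ.
Σ m_l² = 408, so Σ(L_z)² = 408 ℏ².

θ_min ≈ 19.47°; L_z,max = 8ℏ; Σ(L_z)² = 408 ℏ²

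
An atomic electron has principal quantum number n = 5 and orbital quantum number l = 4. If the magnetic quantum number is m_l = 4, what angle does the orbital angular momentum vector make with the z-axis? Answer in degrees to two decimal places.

|L| = ℏ√(l(l+1)) = 2√5 ℏ.
L_z = m_l ℏ = 4ℏ.
cos θ = L_z/|L| = 4/√20, so θ ≈ 26.57°.

θ ≈ 26.57°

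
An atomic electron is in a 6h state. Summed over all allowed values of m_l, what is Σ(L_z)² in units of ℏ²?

Σ(L_z)² = 110 ℏ²

For 6h, l = 5.
m_l ∈ {-5, -4, -3, -2, -1, 0, 1, 2, 3, 4, 5}.
Summing m² from −5 to 5: Σ m_l² = 110.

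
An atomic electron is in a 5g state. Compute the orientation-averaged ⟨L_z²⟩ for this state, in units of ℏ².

The 5g subshell has l = 4.
The allowed m_l values are -4, -3, -2, -1, 0, 1, 2, 3, 4.
Average of L_z² over 9 states: 60/9 ℏ² = 6.667 ℏ².

⟨L_z²⟩ = 6.667 ℏ²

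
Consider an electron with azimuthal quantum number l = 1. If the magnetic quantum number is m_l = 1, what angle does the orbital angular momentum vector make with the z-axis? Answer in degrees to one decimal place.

|L| = ℏ√(l(l+1)) = √2 ℏ.
L_z = m_l ℏ = 1ℏ.
cos θ = L_z/|L| = 1/√2, so θ ≈ 45.0°.

θ ≈ 45.0°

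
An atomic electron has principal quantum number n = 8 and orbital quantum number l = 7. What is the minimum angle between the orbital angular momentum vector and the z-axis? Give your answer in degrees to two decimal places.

θ_min ≈ 20.70°

|L| = √(l(l+1)) ℏ = 2√14 ℏ.
The smallest angle corresponds to the largest L_z, i.e. m_l = l = 7, giving L_z = 7ℏ.
cos θ_min = 7/√56, so θ_min ≈ 20.70°.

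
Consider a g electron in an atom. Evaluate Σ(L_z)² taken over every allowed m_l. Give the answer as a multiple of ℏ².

Σ(L_z)² = 60 ℏ²

For a g orbital, l = 4.
m_l runs from −4 to 4, i.e. {-4, -3, -2, -1, 0, 1, 2, 3, 4}.
Σ m_l² = 2·(1 + 4 + 9 + 16) = 60.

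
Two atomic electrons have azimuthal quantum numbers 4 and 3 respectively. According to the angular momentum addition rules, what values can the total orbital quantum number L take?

Angular momentum addition gives L = |l₁ − l₂|, …, l₁ + l₂.
Allowed values: L = 1, 2, 3, 4, 5, 6, 7.

L = 1, 2, 3, 4, 5, 6, 7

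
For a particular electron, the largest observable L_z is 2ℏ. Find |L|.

|L| = √6 ℏ ≈ 2.449ℏ

The maximum L_z equals lℏ, giving l = 2.
|L| = √(l(l+1)) ℏ = √6 ℏ.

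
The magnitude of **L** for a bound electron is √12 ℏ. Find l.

l = 3

(|L|/ℏ)² = l(l+1) = 12.
l² + l − 12 = 0 ⇒ l = 3.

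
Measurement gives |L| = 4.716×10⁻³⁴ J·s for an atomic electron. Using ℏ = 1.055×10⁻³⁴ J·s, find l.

l = 4

In units of ℏ, |L| ≈ 4.470.
l(l+1) ≈ 4.470² ≈ 19.98, so l = 4.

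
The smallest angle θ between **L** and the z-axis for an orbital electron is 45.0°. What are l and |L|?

At minimum angle, m_l = l, so cos θ = l/√(l(l+1)); cos²θ = l/(l+1) = 0.5000.
Thus l = 0.5000/(1 − 0.5000) ≈ 1.
Then |L| = ℏ√(1·2) = √2 ℏ.

l = 1, |L| = √2 ℏ ≈ 1.414ℏ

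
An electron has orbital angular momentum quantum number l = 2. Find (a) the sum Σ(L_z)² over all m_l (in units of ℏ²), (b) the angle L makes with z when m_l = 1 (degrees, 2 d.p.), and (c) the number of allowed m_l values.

Σ(L_z)² = 10 ℏ²; θ(m_l=1) ≈ 65.91°; 5 values

Σ m_l² = 10, so Σ(L_z)² = 10 ℏ².
For m_l = 1: cos θ = 1/√6, θ ≈ 65.91°.
There are 2l+1 = 5 values of m_l.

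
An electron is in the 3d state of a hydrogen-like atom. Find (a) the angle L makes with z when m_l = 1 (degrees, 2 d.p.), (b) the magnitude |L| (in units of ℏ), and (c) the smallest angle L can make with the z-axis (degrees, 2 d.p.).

3d means n = 3, l = 2.
For m_l = 1: cos θ = 1/√6, θ ≈ 65.91°.
|L| = ℏ√(2·3) = √6 ℏ ≈ 2.449ℏ.
cos θ_min = 2/√6, so θ_min ≈ 35.26°.

θ(m_l=1) ≈ 65.91°; |L| = √6 ℏ ≈ 2.449ℏ; θ_min ≈ 35.26°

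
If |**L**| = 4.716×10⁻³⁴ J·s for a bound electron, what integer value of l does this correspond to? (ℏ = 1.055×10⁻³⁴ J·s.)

l = 4

|L|/ℏ = (4.716×10⁻³⁴)/(1.055×10⁻³⁴) ≈ 4.470.
l(l+1) ≈ 4.470² ≈ 19.98, so l = 4.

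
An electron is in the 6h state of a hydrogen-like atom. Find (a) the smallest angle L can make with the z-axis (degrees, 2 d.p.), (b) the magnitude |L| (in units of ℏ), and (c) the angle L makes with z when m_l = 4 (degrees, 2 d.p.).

The 6h subshell has l = 5.
cos θ_min = 5/√30, so θ_min ≈ 24.09°.
|L| = ℏ√(5·6) = √30 ℏ ≈ 5.477ℏ.
For m_l = 4: cos θ = 4/√30, θ ≈ 43.09°.

θ_min ≈ 24.09°; |L| = √30 ℏ ≈ 5.477ℏ; θ(m_l=4) ≈ 43.09°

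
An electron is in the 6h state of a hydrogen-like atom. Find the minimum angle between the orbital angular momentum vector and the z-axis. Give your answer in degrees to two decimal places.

The 6h subshell has l = 5.
|L| = √(l(l+1)) ℏ = √30 ℏ.
The smallest angle corresponds to the largest L_z, i.e. m_l = l = 5, giving L_z = 5ℏ.
cos θ_min = 5/√30, so θ_min ≈ 24.09°.

θ_min ≈ 24.09°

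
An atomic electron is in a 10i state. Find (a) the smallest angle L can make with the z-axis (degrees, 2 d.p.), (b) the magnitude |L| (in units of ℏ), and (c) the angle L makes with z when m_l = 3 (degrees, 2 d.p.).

θ_min ≈ 22.21°; |L| = √42 ℏ ≈ 6.481ℏ; θ(m_l=3) ≈ 62.42°

For 10i, l = 6.
cos θ_min = 6/√42, so θ_min ≈ 22.21°.
|L| = ℏ√(6·7) = √42 ℏ ≈ 6.481ℏ.
For m_l = 3: cos θ = 3/√42, θ ≈ 62.42°.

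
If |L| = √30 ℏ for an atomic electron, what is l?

l = 5

|L| = ℏ√(l(l+1)), so l(l+1) = 30.
Solving: l = 5.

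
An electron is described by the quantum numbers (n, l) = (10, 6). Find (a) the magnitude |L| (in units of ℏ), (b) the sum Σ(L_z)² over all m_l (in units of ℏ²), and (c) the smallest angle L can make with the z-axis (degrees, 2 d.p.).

|L| = ℏ√(6·7) = √42 ℏ ≈ 6.481ℏ.
Σ m_l² = 182, so Σ(L_z)² = 182 ℏ².
cos θ_min = 6/√42, so θ_min ≈ 22.21°.

|L| = √42 ℏ ≈ 6.481ℏ; Σ(L_z)² = 182 ℏ²; θ_min ≈ 22.21°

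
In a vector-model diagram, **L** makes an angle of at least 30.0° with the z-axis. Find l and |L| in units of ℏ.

l = 3, |L| = 2√3 ℏ ≈ 3.464ℏ

cos θ_min = l/√(l(l+1)) = √(l/(l+1)), so l/(l+1) = cos²(30.0°) = 0.7500.
l = cos²θ/sin²θ ≈ 3.
Then |L| = ℏ√(3·4) = 2√3 ℏ.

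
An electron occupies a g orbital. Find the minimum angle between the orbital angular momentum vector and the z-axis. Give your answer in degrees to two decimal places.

For a g orbital, l = 4.
|L|² = l(l+1)ℏ² = 20ℏ², so |L| = 2√5 ℏ.
The smallest angle corresponds to the largest L_z, i.e. m_l = l = 4, giving L_z = 4ℏ.
cos θ_min = 4/√20, so θ_min ≈ 26.57°.

θ_min ≈ 26.57°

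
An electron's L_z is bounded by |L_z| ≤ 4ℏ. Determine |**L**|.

|L| = 2√5 ℏ ≈ 4.472ℏ

Since max m_l = l, l = 4.
|L| = ℏ√(l(l+1)) = 2√5 ℏ.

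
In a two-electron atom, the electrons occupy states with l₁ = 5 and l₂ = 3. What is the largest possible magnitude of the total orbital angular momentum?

|L_tot|_max = 6√2 ℏ ≈ 8.485ℏ

The total orbital quantum number L ranges from |l₁ − l₂| to l₁ + l₂ in integer steps.
So L can be 2, 3, 4, 5, 6, 7, 8.
The largest magnitude corresponds to L = 8: |L_tot| = ℏ√(8·9) = 6√2 ℏ.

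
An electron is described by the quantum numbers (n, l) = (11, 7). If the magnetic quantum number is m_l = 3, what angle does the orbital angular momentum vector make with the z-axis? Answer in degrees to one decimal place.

|L|² = l(l+1)ℏ² = 56ℏ², so |L| = 2√14 ℏ.
L_z = m_l ℏ = 3ℏ.
cos θ = L_z/|L| = 3/√56, so θ ≈ 66.4°.

θ ≈ 66.4°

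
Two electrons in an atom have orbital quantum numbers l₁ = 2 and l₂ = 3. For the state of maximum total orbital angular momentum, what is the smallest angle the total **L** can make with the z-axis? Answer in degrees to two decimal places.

Angular momentum addition gives L = |l₁ − l₂|, …, l₁ + l₂.
L ∈ {1, 2, 3, 4, 5}.
The maximum is L = 5, with |L_tot| = ℏ√(5·6) = √30 ℏ.
The minimum angle with z is arccos(5/√30) ≈ 24.09°.

θ_min ≈ 24.09°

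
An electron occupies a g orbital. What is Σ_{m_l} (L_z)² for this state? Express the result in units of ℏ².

For a g orbital, l = 4.
m_l ∈ {-4, -3, -2, -1, 0, 1, 2, 3, 4}.
Σ m_l² = l(l+1)(2l+1)/3 = 4·5·9/3 = 60.

Σ(L_z)² = 60 ℏ²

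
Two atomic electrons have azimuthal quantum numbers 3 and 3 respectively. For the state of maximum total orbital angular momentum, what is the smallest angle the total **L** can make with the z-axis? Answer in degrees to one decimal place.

θ_min ≈ 22.2°

L runs from |3 − 3| = 0 to 3 + 3 = 6.
L ∈ {0, 1, 2, 3, 4, 5, 6}.
The maximum is L = 6, with |L_tot| = ℏ√(6·7) = √42 ℏ.
The minimum angle with z is arccos(6/√42) ≈ 22.2°.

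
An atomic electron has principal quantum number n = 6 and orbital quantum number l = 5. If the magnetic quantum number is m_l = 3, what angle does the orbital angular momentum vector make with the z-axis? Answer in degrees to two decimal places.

θ ≈ 56.79°

|L|² = l(l+1)ℏ² = 30ℏ², so |L| = √30 ℏ.
L_z = m_l ℏ = 3ℏ.
cos θ = L_z/|L| = 3/√30, so θ ≈ 56.79°.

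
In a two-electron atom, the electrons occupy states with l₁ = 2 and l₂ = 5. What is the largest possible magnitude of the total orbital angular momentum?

Angular momentum addition gives L = |l₁ − l₂|, …, l₁ + l₂.
So L can be 3, 4, 5, 6, 7.
The largest magnitude corresponds to L = 7: |L_tot| = ℏ√(7·8) = 2√14 ℏ.

|L_tot|_max = 2√14 ℏ ≈ 7.483ℏ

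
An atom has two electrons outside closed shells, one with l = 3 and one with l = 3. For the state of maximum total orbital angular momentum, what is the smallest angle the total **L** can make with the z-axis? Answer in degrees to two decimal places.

Angular momentum addition gives L = |l₁ − l₂|, …, l₁ + l₂.
So L can be 0, 1, 2, 3, 4, 5, 6.
The maximum is L = 6, with |L_tot| = ℏ√(6·7) = √42 ℏ.
The minimum angle with z is arccos(6/√42) ≈ 22.21°.

θ_min ≈ 22.21°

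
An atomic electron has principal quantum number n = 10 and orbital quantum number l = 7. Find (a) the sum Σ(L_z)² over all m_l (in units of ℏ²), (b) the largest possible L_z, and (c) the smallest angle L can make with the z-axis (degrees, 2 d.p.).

Σ m_l² = 280, so Σ(L_z)² = 280 ℏ².
L_z,max = lℏ = 7ℏ.
cos θ_min = 7/√56, so θ_min ≈ 20.70°.

Σ(L_z)² = 280 ℏ²; L_z,max = 7ℏ; θ_min ≈ 20.70°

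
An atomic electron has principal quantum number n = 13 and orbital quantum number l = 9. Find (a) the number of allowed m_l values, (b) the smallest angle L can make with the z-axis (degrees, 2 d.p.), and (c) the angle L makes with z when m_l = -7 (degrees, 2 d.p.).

There are 2l+1 = 19 values of m_l.
cos θ_min = 9/√90, so θ_min ≈ 18.43°.
For m_l = -7: cos θ = -7/√90, θ ≈ 137.55°.

19 values; θ_min ≈ 18.43°; θ(m_l=-7) ≈ 137.55°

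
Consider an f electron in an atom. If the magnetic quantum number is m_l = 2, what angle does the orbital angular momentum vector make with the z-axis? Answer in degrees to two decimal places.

F corresponds to l = 3.
|L| = √(l(l+1)) ℏ = 2√3 ℏ.
L_z = m_l ℏ = 2ℏ.
cos θ = L_z/|L| = 2/√12, so θ ≈ 54.74°.

θ ≈ 54.74°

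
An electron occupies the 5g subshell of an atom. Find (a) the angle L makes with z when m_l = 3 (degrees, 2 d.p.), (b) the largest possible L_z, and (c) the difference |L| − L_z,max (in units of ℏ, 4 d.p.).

For 5g, l = 4.
For m_l = 3: cos θ = 3/√20, θ ≈ 47.87°.
L_z,max = lℏ = 4ℏ.
|L| − L_z,max = (2√5 − 4)ℏ ≈ 0.4721ℏ.

θ(m_l=3) ≈ 47.87°; L_z,max = 4ℏ; |L|−L_z,max ≈ 0.4721ℏ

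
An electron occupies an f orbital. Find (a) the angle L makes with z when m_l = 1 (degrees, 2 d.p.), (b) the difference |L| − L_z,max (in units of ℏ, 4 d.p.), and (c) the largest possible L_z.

For an f orbital, l = 3.
For m_l = 1: cos θ = 1/√12, θ ≈ 73.22°.
|L| − L_z,max = (2√3 − 3)ℏ ≈ 0.4641ℏ.
L_z,max = lℏ = 3ℏ.

θ(m_l=1) ≈ 73.22°; |L|−L_z,max ≈ 0.4641ℏ; L_z,max = 3ℏ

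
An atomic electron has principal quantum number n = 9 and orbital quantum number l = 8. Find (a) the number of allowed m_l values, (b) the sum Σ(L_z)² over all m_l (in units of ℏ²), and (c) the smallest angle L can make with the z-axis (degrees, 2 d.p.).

There are 2l+1 = 17 values of m_l.
Σ m_l² = 408, so Σ(L_z)² = 408 ℏ².
cos θ_min = 8/√72, so θ_min ≈ 19.47°.

17 values; Σ(L_z)² = 408 ℏ²; θ_min ≈ 19.47°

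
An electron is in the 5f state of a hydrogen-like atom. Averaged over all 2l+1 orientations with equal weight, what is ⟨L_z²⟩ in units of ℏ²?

The 5f subshell has l = 3.
The allowed m_l values are -3, -2, -1, 0, 1, 2, 3.
Average of L_z² over 7 states: 28/7 ℏ² = 4 ℏ².

⟨L_z²⟩ = 4 ℏ²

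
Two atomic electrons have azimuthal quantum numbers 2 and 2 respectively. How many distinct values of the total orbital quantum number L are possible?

Angular momentum addition gives L = |l₁ − l₂|, …, l₁ + l₂.
L ∈ {0, 1, 2, 3, 4}.
That is 5 values.

5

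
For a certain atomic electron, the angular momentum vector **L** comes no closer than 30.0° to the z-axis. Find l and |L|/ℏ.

l = 3, |L| = 2√3 ℏ ≈ 3.464ℏ

cos²θ_min = l/(l+1) = 0.7500.
l = cos²θ/sin²θ ≈ 3.
Then |L| = ℏ√(3·4) = 2√3 ℏ.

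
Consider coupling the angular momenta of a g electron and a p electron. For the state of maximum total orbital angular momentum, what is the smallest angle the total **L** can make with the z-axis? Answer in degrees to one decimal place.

The total orbital quantum number L ranges from |l₁ − l₂| to l₁ + l₂ in integer steps.
So L can be 3, 4, 5.
The maximum is L = 5, with |L_tot| = ℏ√(5·6) = √30 ℏ.
The minimum angle with z is arccos(5/√30) ≈ 24.1°.

θ_min ≈ 24.1°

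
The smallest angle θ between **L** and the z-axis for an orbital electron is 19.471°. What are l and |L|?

cos θ_min = l/√(l(l+1)) = √(l/(l+1)), so l/(l+1) = cos²(19.471°) = 0.8889.
Thus l = 0.8889/(1 − 0.8889) ≈ 8.
Then |L| = ℏ√(8·9) = 6√2 ℏ.

l = 8, |L| = 6√2 ℏ ≈ 8.485ℏ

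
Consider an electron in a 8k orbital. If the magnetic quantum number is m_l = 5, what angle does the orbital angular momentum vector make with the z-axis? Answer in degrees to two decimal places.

The 8k subshell has l = 7.
|L| = ℏ√(l(l+1)) = 2√14 ℏ.
L_z = m_l ℏ = 5ℏ.
cos θ = L_z/|L| = 5/√56, so θ ≈ 48.08°.

θ ≈ 48.08°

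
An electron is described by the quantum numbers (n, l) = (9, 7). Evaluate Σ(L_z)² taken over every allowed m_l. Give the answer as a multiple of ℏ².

m_l runs from −7 to 7, i.e. {-7, -6, -5, -4, -3, -2, -1, 0, 1, 2, 3, 4, 5, 6, 7}.
Summing m² from −7 to 7: Σ m_l² = 280.

Σ(L_z)² = 280 ℏ²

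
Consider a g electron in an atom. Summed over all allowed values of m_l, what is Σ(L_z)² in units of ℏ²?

Σ(L_z)² = 60 ℏ²

For a g orbital, l = 4.
The allowed m_l values are -4, -3, -2, -1, 0, 1, 2, 3, 4.
Σ m_l² = l(l+1)(2l+1)/3 = 4·5·9/3 = 60.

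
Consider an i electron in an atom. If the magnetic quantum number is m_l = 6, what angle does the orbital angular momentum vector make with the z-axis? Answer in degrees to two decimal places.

θ ≈ 22.21°

An i state has l = 6.
|L| = ℏ√(l(l+1)) = √42 ℏ.
L_z = m_l ℏ = 6ℏ.
cos θ = L_z/|L| = 6/√42, so θ ≈ 22.21°.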